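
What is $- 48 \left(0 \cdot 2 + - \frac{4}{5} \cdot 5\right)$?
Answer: $192$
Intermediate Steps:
$- 48 \left(0 \cdot 2 + - \frac{4}{5} \cdot 5\right) = - 48 \left(0 + \left(-4\right) \frac{1}{5} \cdot 5\right) = - 48 \left(0 - 4\right) = \left(-48\right) \left(-4\right) = 192$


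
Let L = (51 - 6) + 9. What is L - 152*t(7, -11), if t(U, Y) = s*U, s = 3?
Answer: -3138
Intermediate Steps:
t(U, Y) = 3*U
L = 54 (L = 45 + 9 = 54)
L - 152*t(7, -11) = 54 - 456*7 = 54 - 152*21 = 54 - 3192 = -3138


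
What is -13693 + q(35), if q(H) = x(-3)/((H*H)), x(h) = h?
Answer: -16773928/1225 ≈ -13693.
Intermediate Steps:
q(H) = -3/H**2
-13693 + q(35) = -13693 - 3/35**2 = -13693 - 3*1/1225 = -13693 - 3/1225 = -16773928/1225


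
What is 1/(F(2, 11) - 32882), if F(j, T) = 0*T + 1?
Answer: -1/32881 ≈ -3.0413e-5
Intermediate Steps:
F(j, T) = 1 (F(j, T) = 0 + 1 = 1)
1/(F(2, 11) - 32882) = 1/(1 - 32882) = 1/(-32881) = -1/32881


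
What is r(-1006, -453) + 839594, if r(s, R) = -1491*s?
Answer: 2339540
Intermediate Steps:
r(-1006, -453) + 839594 = -1491*(-1006) + 839594 = 1499946 + 839594 = 2339540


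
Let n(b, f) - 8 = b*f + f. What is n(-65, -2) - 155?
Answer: -19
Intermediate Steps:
n(b, f) = 8 + f + b*f (n(b, f) = 8 + (b*f + f) = 8 + (f + b*f) = 8 + f + b*f)
n(-65, -2) - 155 = (8 - 2 - 65*(-2)) - 155 = (8 - 2 + 130) - 155 = 136 - 155 = -19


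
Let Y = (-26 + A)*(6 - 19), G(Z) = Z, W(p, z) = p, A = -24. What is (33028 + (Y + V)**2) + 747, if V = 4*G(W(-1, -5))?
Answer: 451091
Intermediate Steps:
V = -4 (V = 4*(-1) = -4)
Y = 650 (Y = (-26 - 24)*(6 - 19) = -50*(-13) = 650)
(33028 + (Y + V)**2) + 747 = (33028 + (650 - 4)**2) + 747 = (33028 + 646**2) + 747 = (33028 + 417316) + 747 = 450344 + 747 = 451091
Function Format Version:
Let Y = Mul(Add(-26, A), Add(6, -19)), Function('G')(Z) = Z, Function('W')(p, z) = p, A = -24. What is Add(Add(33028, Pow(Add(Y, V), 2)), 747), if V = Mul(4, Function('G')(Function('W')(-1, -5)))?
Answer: 451091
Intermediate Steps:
V = -4 (V = Mul(4, -1) = -4)
Y = 650 (Y = Mul(Add(-26, -24), Add(6, -19)) = Mul(-50, -13) = 650)
Add(Add(33028, Pow(Add(Y, V), 2)), 747) = Add(Add(33028, Pow(Add(650, -4), 2)), 747) = Add(Add(33028, Pow(646, 2)), 747) = Add(Add(33028, 417316), 747) = Add(450344, 747) = 451091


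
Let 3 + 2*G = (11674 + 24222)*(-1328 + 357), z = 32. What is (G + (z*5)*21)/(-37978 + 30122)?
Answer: 34848299/15712 ≈ 2217.9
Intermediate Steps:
G = -34855019/2 (G = -3/2 + ((11674 + 24222)*(-1328 + 357))/2 = -3/2 + (35896*(-971))/2 = -3/2 + (1/2)*(-34855016) = -3/2 - 17427508 = -34855019/2 ≈ -1.7428e+7)
(G + (z*5)*21)/(-37978 + 30122) = (-34855019/2 + (32*5)*21)/(-37978 + 30122) = (-34855019/2 + 160*21)/(-7856) = (-34855019/2 + 3360)*(-1/7856) = -34848299/2*(-1/7856) = 34848299/15712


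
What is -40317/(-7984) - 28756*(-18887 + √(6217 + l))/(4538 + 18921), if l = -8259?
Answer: 4337172539351/187296656 - 28756*I*√2042/23459 ≈ 23157.0 - 55.392*I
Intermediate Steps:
-40317/(-7984) - 28756*(-18887 + √(6217 + l))/(4538 + 18921) = -40317/(-7984) - 28756*(-18887 + √(6217 - 8259))/(4538 + 18921) = -40317*(-1/7984) - (-543114572/23459 + 28756*I*√2042/23459) = 40317/7984 - (-543114572/23459 + 28756*I*√2042/23459) = 40317/7984 - 28756*(-18887/23459 + I*√2042/23459) = 40317/7984 + (543114572/23459 - 28756*I*√2042/23459) = 4337172539351/187296656 - 28756*I*√2042/23459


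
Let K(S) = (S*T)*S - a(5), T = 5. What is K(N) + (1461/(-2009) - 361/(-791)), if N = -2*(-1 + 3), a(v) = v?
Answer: 16964789/227017 ≈ 74.729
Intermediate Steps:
N = -4 (N = -2*2 = -4)
K(S) = -5 + 5*S**2 (K(S) = (S*5)*S - 1*5 = (5*S)*S - 5 = 5*S**2 - 5 = -5 + 5*S**2)
K(N) + (1461/(-2009) - 361/(-791)) = (-5 + 5*(-4)**2) + (1461/(-2009) - 361/(-791)) = (-5 + 5*16) + (1461*(-1/2009) - 361*(-1/791)) = (-5 + 80) + (-1461/2009 + 361/791) = 75 - 61486/227017 = 16964789/227017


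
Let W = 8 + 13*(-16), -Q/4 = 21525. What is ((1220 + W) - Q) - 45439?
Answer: 41681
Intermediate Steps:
Q = -86100 (Q = -4*21525 = -86100)
W = -200 (W = 8 - 208 = -200)
((1220 + W) - Q) - 45439 = ((1220 - 200) - 1*(-86100)) - 45439 = (1020 + 86100) - 45439 = 87120 - 45439 = 41681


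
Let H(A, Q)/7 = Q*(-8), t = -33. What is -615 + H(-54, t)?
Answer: 1233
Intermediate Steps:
H(A, Q) = -56*Q (H(A, Q) = 7*(Q*(-8)) = 7*(-8*Q) = -56*Q)
-615 + H(-54, t) = -615 - 56*(-33) = -615 + 1848 = 1233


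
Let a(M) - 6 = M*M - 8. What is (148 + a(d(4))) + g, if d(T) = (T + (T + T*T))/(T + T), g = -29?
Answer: 126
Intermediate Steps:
d(T) = (T² + 2*T)/(2*T) (d(T) = (T + (T + T²))/((2*T)) = (T² + 2*T)*(1/(2*T)) = (T² + 2*T)/(2*T))
a(M) = -2 + M² (a(M) = 6 + (M*M - 8) = 6 + (M² - 8) = 6 + (-8 + M²) = -2 + M²)
(148 + a(d(4))) + g = (148 + (-2 + (1 + (½)*4)²)) - 29 = (148 + (-2 + (1 + 2)²)) - 29 = (148 + (-2 + 3²)) - 29 = (148 + (-2 + 9)) - 29 = (148 + 7) - 29 = 155 - 29 = 126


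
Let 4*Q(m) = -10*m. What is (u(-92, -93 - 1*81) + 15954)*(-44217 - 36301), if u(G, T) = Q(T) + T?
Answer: -1305599370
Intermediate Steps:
Q(m) = -5*m/2 (Q(m) = (-10*m)/4 = -5*m/2)
u(G, T) = -3*T/2 (u(G, T) = -5*T/2 + T = -3*T/2)
(u(-92, -93 - 1*81) + 15954)*(-44217 - 36301) = (-3*(-93 - 1*81)/2 + 15954)*(-44217 - 36301) = (-3*(-93 - 81)/2 + 15954)*(-80518) = (-3/2*(-174) + 15954)*(-80518) = (261 + 15954)*(-80518) = 16215*(-80518) = -1305599370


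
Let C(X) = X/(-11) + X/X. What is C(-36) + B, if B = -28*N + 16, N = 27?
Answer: -8093/11 ≈ -735.73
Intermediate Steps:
B = -740 (B = -28*27 + 16 = -756 + 16 = -740)
C(X) = 1 - X/11 (C(X) = X*(-1/11) + 1 = -X/11 + 1 = 1 - X/11)
C(-36) + B = (1 - 1/11*(-36)) - 740 = (1 + 36/11) - 740 = 47/11 - 740 = -8093/11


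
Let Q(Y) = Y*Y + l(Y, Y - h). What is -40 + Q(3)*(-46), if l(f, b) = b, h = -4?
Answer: -776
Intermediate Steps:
Q(Y) = 4 + Y + Y² (Q(Y) = Y*Y + (Y - 1*(-4)) = Y² + (Y + 4) = Y² + (4 + Y) = 4 + Y + Y²)
-40 + Q(3)*(-46) = -40 + (4 + 3 + 3²)*(-46) = -40 + (4 + 3 + 9)*(-46) = -40 + 16*(-46) = -40 - 736 = -776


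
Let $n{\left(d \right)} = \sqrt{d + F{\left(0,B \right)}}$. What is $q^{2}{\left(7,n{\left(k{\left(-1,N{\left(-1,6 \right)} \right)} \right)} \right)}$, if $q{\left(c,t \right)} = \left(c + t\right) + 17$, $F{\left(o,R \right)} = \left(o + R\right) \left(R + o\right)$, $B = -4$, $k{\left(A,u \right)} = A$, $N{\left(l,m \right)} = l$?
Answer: $\left(24 + \sqrt{15}\right)^{2} \approx 776.9$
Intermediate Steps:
$F{\left(o,R \right)} = \left(R + o\right)^{2}$ ($F{\left(o,R \right)} = \left(R + o\right) \left(R + o\right) = \left(R + o\right)^{2}$)
$n{\left(d \right)} = \sqrt{16 + d}$ ($n{\left(d \right)} = \sqrt{d + \left(-4 + 0\right)^{2}} = \sqrt{d + \left(-4\right)^{2}} = \sqrt{d + 16} = \sqrt{16 + d}$)
$q{\left(c,t \right)} = 17 + c + t$
$q^{2}{\left(7,n{\left(k{\left(-1,N{\left(-1,6 \right)} \right)} \right)} \right)} = \left(17 + 7 + \sqrt{16 - 1}\right)^{2} = \left(17 + 7 + \sqrt{15}\right)^{2} = \left(24 + \sqrt{15}\right)^{2}$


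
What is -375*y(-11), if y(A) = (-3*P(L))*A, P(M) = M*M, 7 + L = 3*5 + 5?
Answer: -2091375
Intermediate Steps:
L = 13 (L = -7 + (3*5 + 5) = -7 + (15 + 5) = -7 + 20 = 13)
P(M) = M**2
y(A) = -507*A (y(A) = (-3*13**2)*A = (-3*169)*A = -507*A)
-375*y(-11) = -(-190125)*(-11) = -375*5577 = -2091375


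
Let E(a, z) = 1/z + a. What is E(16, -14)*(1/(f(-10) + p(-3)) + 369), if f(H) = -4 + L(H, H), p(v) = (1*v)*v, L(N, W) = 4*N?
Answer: 1439911/245 ≈ 5877.2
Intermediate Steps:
p(v) = v² (p(v) = v*v = v²)
E(a, z) = a + 1/z
f(H) = -4 + 4*H
E(16, -14)*(1/(f(-10) + p(-3)) + 369) = (16 + 1/(-14))*(1/((-4 + 4*(-10)) + (-3)²) + 369) = (16 - 1/14)*(1/((-4 - 40) + 9) + 369) = 223*(1/(-44 + 9) + 369)/14 = 223*(1/(-35) + 369)/14 = 223*(-1/35 + 369)/14 = (223/14)*(12914/35) = 1439911/245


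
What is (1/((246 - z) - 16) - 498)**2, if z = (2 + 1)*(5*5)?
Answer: 5958141721/24025 ≈ 2.4800e+5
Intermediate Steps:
z = 75 (z = 3*25 = 75)
(1/((246 - z) - 16) - 498)**2 = (1/((246 - 1*75) - 16) - 498)**2 = (1/((246 - 75) - 16) - 498)**2 = (1/(171 - 16) - 498)**2 = (1/155 - 498)**2 = (-77189/155)**2 = 5958141721/24025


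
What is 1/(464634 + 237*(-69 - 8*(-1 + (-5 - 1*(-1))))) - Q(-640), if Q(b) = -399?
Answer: 182646640/457761 ≈ 399.00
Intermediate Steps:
1/(464634 + 237*(-69 - 8*(-1 + (-5 - 1*(-1))))) - Q(-640) = 1/(464634 + 237*(-69 - 8*(-1 + (-5 - 1*(-1))))) - 1*(-399) = 1/(464634 + 237*(-69 - 8*(-1 + (-5 + 1)))) + 399 = 1/(464634 + 237*(-69 - 8*(-1 - 4))) + 399 = 1/(464634 + 237*(-69 - 8*(-5))) + 399 = 1/(464634 + 237*(-69 + 40)) + 399 = 1/(464634 + 237*(-29)) + 399 = 1/(464634 - 6873) + 399 = 1/457761 + 399 = 182646640/457761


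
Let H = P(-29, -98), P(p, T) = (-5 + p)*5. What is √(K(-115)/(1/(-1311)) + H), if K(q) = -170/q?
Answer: 2*I*√527 ≈ 45.913*I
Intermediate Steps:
P(p, T) = -25 + 5*p
H = -170 (H = -25 + 5*(-29) = -25 - 145 = -170)
√(K(-115)/(1/(-1311)) + H) = √((-170/(-115))/(1/(-1311)) - 170) = √((-170*(-1/115))/(-1/1311) - 170) = √((34/23)*(-1311) - 170) = √(-1938 - 170) = √(-2108) = 2*I*√527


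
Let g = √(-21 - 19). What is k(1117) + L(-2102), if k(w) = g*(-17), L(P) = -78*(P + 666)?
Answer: 112008 - 34*I*√10 ≈ 1.1201e+5 - 107.52*I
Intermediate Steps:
L(P) = -51948 - 78*P (L(P) = -78*(666 + P) = -51948 - 78*P)
g = 2*I*√10 (g = √(-40) = 2*I*√10 ≈ 6.3246*I)
k(w) = -34*I*√10 (k(w) = (2*I*√10)*(-17) = -34*I*√10)
k(1117) + L(-2102) = -34*I*√10 + (-51948 - 78*(-2102)) = -34*I*√10 + (-51948 + 163956) = -34*I*√10 + 112008 = 112008 - 34*I*√10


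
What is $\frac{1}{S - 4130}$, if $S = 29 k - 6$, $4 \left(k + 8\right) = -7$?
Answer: $- \frac{4}{17675} \approx -0.00022631$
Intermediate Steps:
$k = - \frac{39}{4}$ ($k = -8 + \frac{1}{4} \left(-7\right) = -8 - \frac{7}{4} = - \frac{39}{4} \approx -9.75$)
$S = - \frac{1155}{4}$ ($S = 29 \left(- \frac{39}{4}\right) - 6 = - \frac{1131}{4} - 6 = - \frac{1155}{4} \approx -288.75$)
$\frac{1}{S - 4130} = \frac{1}{- \frac{1155}{4} - 4130} = \frac{1}{- \frac{17675}{4}} = - \frac{4}{17675}$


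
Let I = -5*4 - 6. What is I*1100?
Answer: -28600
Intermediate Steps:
I = -26 (I = -20 - 6 = -26)
I*1100 = -26*1100 = -28600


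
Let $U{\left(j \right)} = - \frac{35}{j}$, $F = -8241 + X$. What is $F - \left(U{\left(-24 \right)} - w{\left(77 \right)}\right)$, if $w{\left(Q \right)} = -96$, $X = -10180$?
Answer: $- \frac{444443}{24} \approx -18518.0$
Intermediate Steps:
$F = -18421$ ($F = -8241 - 10180 = -18421$)
$F - \left(U{\left(-24 \right)} - w{\left(77 \right)}\right) = -18421 - \left(- \frac{35}{-24} - -96\right) = -18421 - \left(\left(-35\right) \left(- \frac{1}{24}\right) + 96\right) = -18421 - \left(\frac{35}{24} + 96\right) = -18421 - \frac{2339}{24} = - \frac{444443}{24}$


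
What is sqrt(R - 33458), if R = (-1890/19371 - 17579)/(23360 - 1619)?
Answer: I*sqrt(659372874531068188623)/140381637 ≈ 182.92*I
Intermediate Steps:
R = -113508233/140381637 (R = (-1890*1/19371 - 17579)/21741 = (-630/6457 - 17579)*(1/21741) = -113508233/6457*1/21741 = -113508233/140381637 ≈ -0.80857)
sqrt(R - 33458) = sqrt(-113508233/140381637 - 33458) = sqrt(-4697002318979/140381637) = I*sqrt(659372874531068188623)/140381637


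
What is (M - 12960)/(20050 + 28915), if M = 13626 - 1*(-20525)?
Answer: 21191/48965 ≈ 0.43278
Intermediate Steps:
M = 34151 (M = 13626 + 20525 = 34151)
(M - 12960)/(20050 + 28915) = (34151 - 12960)/(20050 + 28915) = 21191/48965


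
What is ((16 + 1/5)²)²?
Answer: 43046721/625 ≈ 68875.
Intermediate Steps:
((16 + 1/5)²)² = ((16 + 1*(⅕))²)² = ((16 + ⅕)²)² = ((81/5)²)² = (6561/25)² = 43046721/625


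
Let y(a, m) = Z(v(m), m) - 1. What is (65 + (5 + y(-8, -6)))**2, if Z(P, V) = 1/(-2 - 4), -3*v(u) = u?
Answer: 170569/36 ≈ 4738.0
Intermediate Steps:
v(u) = -u/3
Z(P, V) = -1/6 (Z(P, V) = 1/(-6) = -1/6)
y(a, m) = -7/6 (y(a, m) = -1/6 - 1 = -7/6)
(65 + (5 + y(-8, -6)))**2 = (65 + (5 - 7/6))**2 = (65 + 23/6)**2 = (413/6)**2 = 170569/36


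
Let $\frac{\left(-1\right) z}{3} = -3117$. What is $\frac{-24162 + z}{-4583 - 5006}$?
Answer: $\frac{14811}{9589} \approx 1.5446$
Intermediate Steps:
$z = 9351$ ($z = \left(-3\right) \left(-3117\right) = 9351$)
$\frac{-24162 + z}{-4583 - 5006} = \frac{-24162 + 9351}{-4583 - 5006} = - \frac{14811}{-9589} = \left(-14811\right) \left(- \frac{1}{9589}\right) = \frac{14811}{9589}$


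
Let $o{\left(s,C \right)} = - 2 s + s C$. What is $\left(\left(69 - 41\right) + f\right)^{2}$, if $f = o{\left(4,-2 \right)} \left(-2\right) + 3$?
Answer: $3969$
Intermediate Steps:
$o{\left(s,C \right)} = - 2 s + C s$
$f = 35$ ($f = 4 \left(-2 - 2\right) \left(-2\right) + 3 = 4 \left(-4\right) \left(-2\right) + 3 = \left(-16\right) \left(-2\right) + 3 = 32 + 3 = 35$)
$\left(\left(69 - 41\right) + f\right)^{2} = \left(\left(69 - 41\right) + 35\right)^{2} = \left(28 + 35\right)^{2} = 63^{2} = 3969$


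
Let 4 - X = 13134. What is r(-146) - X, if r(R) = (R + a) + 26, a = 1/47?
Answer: 611471/47 ≈ 13010.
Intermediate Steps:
X = -13130 (X = 4 - 1*13134 = 4 - 13134 = -13130)
a = 1/47 ≈ 0.021277
r(R) = 1223/47 + R (r(R) = (R + 1/47) + 26 = (1/47 + R) + 26 = 1223/47 + R)
r(-146) - X = (1223/47 - 146) - 1*(-13130) = -5639/47 + 13130 = 611471/47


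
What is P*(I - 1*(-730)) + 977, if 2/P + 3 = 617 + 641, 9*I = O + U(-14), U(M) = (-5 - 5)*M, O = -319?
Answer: 11047997/11295 ≈ 978.13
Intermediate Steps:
U(M) = -10*M
I = -179/9 (I = (-319 - 10*(-14))/9 = (-319 + 140)/9 = (⅑)*(-179) = -179/9 ≈ -19.889)
P = 2/1255 (P = 2/(-3 + (617 + 641)) = 2/(-3 + 1258) = 2/1255 ≈ 0.0015936)
P*(I - 1*(-730)) + 977 = 2*(-179/9 - 1*(-730))/1255 + 977 = 2*(-179/9 + 730)/1255 + 977 = (2/1255)*(6391/9) + 977 = 12782/11295 + 977 = 11047997/11295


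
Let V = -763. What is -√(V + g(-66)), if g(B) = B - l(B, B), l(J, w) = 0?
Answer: -I*√829 ≈ -28.792*I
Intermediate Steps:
g(B) = B (g(B) = B - 1*0 = B + 0 = B)
-√(V + g(-66)) = -√(-763 - 66) = -√(-829) = -I*√829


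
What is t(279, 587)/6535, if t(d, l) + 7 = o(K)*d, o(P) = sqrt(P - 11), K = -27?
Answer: -7/6535 + 279*I*sqrt(38)/6535 ≈ -0.0010712 + 0.26318*I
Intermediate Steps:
o(P) = sqrt(-11 + P)
t(d, l) = -7 + I*d*sqrt(38) (t(d, l) = -7 + sqrt(-11 - 27)*d = -7 + sqrt(-38)*d = -7 + (I*sqrt(38))*d = -7 + I*d*sqrt(38))
t(279, 587)/6535 = (-7 + I*279*sqrt(38))/6535 = (-7 + 279*I*sqrt(38))*(1/6535) = -7/6535 + 279*I*sqrt(38)/6535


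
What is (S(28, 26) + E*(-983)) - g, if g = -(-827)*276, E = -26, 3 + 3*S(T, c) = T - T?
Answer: -202695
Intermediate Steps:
S(T, c) = -1 (S(T, c) = -1 + (T - T)/3 = -1 + (1/3)*0 = -1 + 0 = -1)
g = 228252 (g = -1*(-228252) = 228252)
(S(28, 26) + E*(-983)) - g = (-1 - 26*(-983)) - 1*228252 = (-1 + 25558) - 228252 = 25557 - 228252 = -202695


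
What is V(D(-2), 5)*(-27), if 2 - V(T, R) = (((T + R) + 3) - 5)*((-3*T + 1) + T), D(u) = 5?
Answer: -1998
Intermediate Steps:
V(T, R) = 2 - (1 - 2*T)*(-2 + R + T) (V(T, R) = 2 - (((T + R) + 3) - 5)*((-3*T + 1) + T) = 2 - (((R + T) + 3) - 5)*((1 - 3*T) + T) = 2 - ((3 + R + T) - 5)*(1 - 2*T) = 2 - (-2 + R + T)*(1 - 2*T) = 2 - (1 - 2*T)*(-2 + R + T))
V(D(-2), 5)*(-27) = (4 - 1*5 - 5*5 + 2*5² + 2*5*5)*(-27) = (4 - 5 - 25 + 2*25 + 50)*(-27) = (4 - 5 - 25 + 50 + 50)*(-27) = 74*(-27) = -1998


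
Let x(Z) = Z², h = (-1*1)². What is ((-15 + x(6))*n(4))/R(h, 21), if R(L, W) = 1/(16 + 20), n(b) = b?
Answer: 3024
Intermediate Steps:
h = 1 (h = (-1)² = 1)
R(L, W) = 1/36
((-15 + x(6))*n(4))/R(h, 21) = ((-15 + 6²)*4)/(1/36) = ((-15 + 36)*4)*36 = (21*4)*36 = 84*36 = 3024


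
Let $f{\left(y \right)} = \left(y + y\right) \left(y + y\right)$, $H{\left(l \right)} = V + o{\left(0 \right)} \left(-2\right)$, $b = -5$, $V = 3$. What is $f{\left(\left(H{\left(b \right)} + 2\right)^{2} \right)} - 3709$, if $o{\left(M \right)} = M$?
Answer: $-1209$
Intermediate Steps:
$H{\left(l \right)} = 3$ ($H{\left(l \right)} = 3 + 0 \left(-2\right) = 3 + 0 = 3$)
$f{\left(y \right)} = 4 y^{2}$ ($f{\left(y \right)} = 2 y 2 y = 4 y^{2}$)
$f{\left(\left(H{\left(b \right)} + 2\right)^{2} \right)} - 3709 = 4 \left(\left(3 + 2\right)^{2}\right)^{2} - 3709 = 4 \left(5^{2}\right)^{2} - 3709 = 4 \cdot 25^{2} - 3709 = 4 \cdot 625 - 3709 = 2500 - 3709 = -1209$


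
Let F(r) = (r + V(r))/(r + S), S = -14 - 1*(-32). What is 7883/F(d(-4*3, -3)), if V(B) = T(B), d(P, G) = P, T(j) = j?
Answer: -7883/4 ≈ -1970.8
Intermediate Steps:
V(B) = B
S = 18 (S = -14 + 32 = 18)
F(r) = 2*r/(18 + r) (F(r) = (r + r)/(r + 18) = (2*r)/(18 + r) = 2*r/(18 + r))
7883/F(d(-4*3, -3)) = 7883/((2*(-4*3)/(18 - 4*3))) = 7883/((2*(-12)/(18 - 12))) = 7883/((2*(-12)/6)) = 7883/((2*(-12)*(1/6))) = 7883/(-4) = 7883*(-1/4) = -7883/4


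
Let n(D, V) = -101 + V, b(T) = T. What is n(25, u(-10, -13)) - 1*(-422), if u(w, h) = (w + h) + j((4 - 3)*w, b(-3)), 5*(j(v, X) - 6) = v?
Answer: 302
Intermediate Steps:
j(v, X) = 6 + v/5
u(w, h) = 6 + h + 6*w/5 (u(w, h) = (w + h) + (6 + ((4 - 3)*w)/5) = (h + w) + (6 + (1*w)/5) = (h + w) + (6 + w/5) = 6 + h + 6*w/5)
n(25, u(-10, -13)) - 1*(-422) = (-101 + (6 - 13 + (6/5)*(-10))) - 1*(-422) = (-101 + (6 - 13 - 12)) + 422 = (-101 - 19) + 422 = -120 + 422 = 302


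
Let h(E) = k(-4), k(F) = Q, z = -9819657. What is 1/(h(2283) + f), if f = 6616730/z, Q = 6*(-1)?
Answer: -9819657/65534672 ≈ -0.14984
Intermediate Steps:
Q = -6
k(F) = -6
h(E) = -6
f = -6616730/9819657 (f = 6616730/(-9819657) = 6616730*(-1/9819657) = -6616730/9819657 ≈ -0.67383)
1/(h(2283) + f) = 1/(-6 - 6616730/9819657) = 1/(-65534672/9819657) = -9819657/65534672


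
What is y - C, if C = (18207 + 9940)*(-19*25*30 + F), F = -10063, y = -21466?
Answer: 684316545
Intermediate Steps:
C = -684338011 (C = (18207 + 9940)*(-19*25*30 - 10063) = 28147*(-475*30 - 10063) = 28147*(-14250 - 10063) = 28147*(-24313) = -684338011)
y - C = -21466 - 1*(-684338011) = -21466 + 684338011 = 684316545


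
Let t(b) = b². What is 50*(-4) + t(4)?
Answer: -184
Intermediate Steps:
50*(-4) + t(4) = 50*(-4) + 4² = -200 + 16 = -184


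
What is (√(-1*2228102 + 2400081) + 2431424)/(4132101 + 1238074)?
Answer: 2431424/5370175 + √171979/5370175 ≈ 0.45284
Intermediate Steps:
(√(-1*2228102 + 2400081) + 2431424)/(4132101 + 1238074) = (√(-2228102 + 2400081) + 2431424)/5370175 = (√171979 + 2431424)*(1/5370175) = (2431424 + √171979)*(1/5370175) = 2431424/5370175 + √171979/5370175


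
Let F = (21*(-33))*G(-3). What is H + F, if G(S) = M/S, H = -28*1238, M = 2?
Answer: -34202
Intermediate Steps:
H = -34664
G(S) = 2/S
F = 462 (F = (21*(-33))*(2/(-3)) = -1386*(-1)/3 = -693*(-⅔) = 462)
H + F = -34664 + 462 = -34202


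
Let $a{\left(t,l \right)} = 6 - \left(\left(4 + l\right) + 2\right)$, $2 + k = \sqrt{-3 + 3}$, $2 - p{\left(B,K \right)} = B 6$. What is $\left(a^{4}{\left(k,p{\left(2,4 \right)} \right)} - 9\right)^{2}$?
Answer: $99820081$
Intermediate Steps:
$p{\left(B,K \right)} = 2 - 6 B$ ($p{\left(B,K \right)} = 2 - B 6 = 2 - 6 B$)
$k = -2$ ($k = -2 + \sqrt{-3 + 3} = -2 + \sqrt{0} = -2 + 0 = -2$)
$a{\left(t,l \right)} = - l$ ($a{\left(t,l \right)} = 6 - \left(6 + l\right) = - l$)
$\left(a^{4}{\left(k,p{\left(2,4 \right)} \right)} - 9\right)^{2} = \left(\left(- (2 - 12)\right)^{4} - 9\right)^{2} = \left(\left(\left(-1\right) \left(-10\right)\right)^{4} - 9\right)^{2} = \left(10^{4} - 9\right)^{2} = \left(10000 - 9\right)^{2} = 9991^{2} = 99820081$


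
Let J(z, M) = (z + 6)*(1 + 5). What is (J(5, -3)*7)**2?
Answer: 213444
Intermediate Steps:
J(z, M) = 36 + 6*z (J(z, M) = (6 + z)*6 = 36 + 6*z)
(J(5, -3)*7)**2 = ((36 + 6*5)*7)**2 = ((36 + 30)*7)**2 = (66*7)**2 = 462**2 = 213444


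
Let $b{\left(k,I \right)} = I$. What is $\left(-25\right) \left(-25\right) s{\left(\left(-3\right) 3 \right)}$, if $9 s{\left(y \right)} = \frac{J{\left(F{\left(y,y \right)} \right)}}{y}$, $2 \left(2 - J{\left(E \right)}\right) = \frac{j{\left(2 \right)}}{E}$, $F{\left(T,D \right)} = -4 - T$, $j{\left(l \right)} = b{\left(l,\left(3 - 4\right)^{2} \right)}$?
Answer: $- \frac{2375}{162} \approx -14.66$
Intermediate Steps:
$j{\left(l \right)} = 1$ ($j{\left(l \right)} = \left(3 - 4\right)^{2} = \left(-1\right)^{2} = 1$)
$J{\left(E \right)} = 2 - \frac{1}{2 E}$ ($J{\left(E \right)} = 2 - \frac{1 \frac{1}{E}}{2} = 2 - \frac{1}{2 E}$)
$s{\left(y \right)} = \frac{2 - \frac{1}{2 \left(-4 - y\right)}}{9 y}$ ($s{\left(y \right)} = \frac{\left(2 - \frac{1}{2 \left(-4 - y\right)}\right) \frac{1}{y}}{9} = \frac{\frac{1}{y} \left(2 - \frac{1}{2 \left(-4 - y\right)}\right)}{9} = \frac{2 - \frac{1}{2 \left(-4 - y\right)}}{9 y}$)
$\left(-25\right) \left(-25\right) s{\left(\left(-3\right) 3 \right)} = \left(-25\right) \left(-25\right) \frac{17 + 4 \left(\left(-3\right) 3\right)}{18 \left(\left(-3\right) 3\right) \left(4 - 9\right)} = 625 \frac{17 + 4 \left(-9\right)}{18 \left(-9\right) \left(4 - 9\right)} = 625 \cdot \frac{1}{18} \left(- \frac{1}{9}\right) \frac{1}{-5} \left(17 - 36\right) = 625 \cdot \frac{1}{18} \left(- \frac{1}{9}\right) \left(- \frac{1}{5}\right) \left(-19\right) = 625 \left(- \frac{19}{810}\right) = - \frac{2375}{162}$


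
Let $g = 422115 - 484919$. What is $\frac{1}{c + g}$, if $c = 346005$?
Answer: $\frac{1}{283201} \approx 3.5311 \cdot 10^{-6}$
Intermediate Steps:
$g = -62804$ ($g = 422115 - 484919 = -62804$)
$\frac{1}{c + g} = \frac{1}{346005 - 62804} = \frac{1}{283201}$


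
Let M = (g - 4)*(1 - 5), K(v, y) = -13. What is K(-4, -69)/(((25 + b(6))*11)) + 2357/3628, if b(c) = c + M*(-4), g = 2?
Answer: 73091/39908 ≈ 1.8315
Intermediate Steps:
M = 8 (M = (2 - 4)*(1 - 5) = -2*(-4) = 8)
b(c) = -32 + c (b(c) = c + 8*(-4) = c - 32 = -32 + c)
K(-4, -69)/(((25 + b(6))*11)) + 2357/3628 = -13*1/(11*(25 + (-32 + 6))) + 2357/3628 = -13*1/(11*(25 - 26)) + 2357*(1/3628) = -13/((-1*11)) + 2357/3628 = -13/(-11) + 2357/3628 = -13*(-1/11) + 2357/3628 = 13/11 + 2357/3628 = 73091/39908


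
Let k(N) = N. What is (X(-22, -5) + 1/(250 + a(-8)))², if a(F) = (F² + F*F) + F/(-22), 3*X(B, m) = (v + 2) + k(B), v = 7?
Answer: 2923889329/155900196 ≈ 18.755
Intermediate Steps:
X(B, m) = 3 + B/3 (X(B, m) = ((7 + 2) + B)/3 = (9 + B)/3 = 3 + B/3)
a(F) = 2*F² - F/22 (a(F) = (F² + F²) + F*(-1/22) = 2*F² - F/22)
(X(-22, -5) + 1/(250 + a(-8)))² = ((3 + (⅓)*(-22)) + 1/(250 + (1/22)*(-8)*(-1 + 44*(-8))))² = ((3 - 22/3) + 1/(250 + (1/22)*(-8)*(-1 - 352)))² = (-13/3 + 1/(250 + (1/22)*(-8)*(-353)))² = (-13/3 + 1/(250 + 1412/11))² = (-13/3 + 1/(4162/11))² = (-13/3 + 11/4162)² = (-54073/12486)² = 2923889329/155900196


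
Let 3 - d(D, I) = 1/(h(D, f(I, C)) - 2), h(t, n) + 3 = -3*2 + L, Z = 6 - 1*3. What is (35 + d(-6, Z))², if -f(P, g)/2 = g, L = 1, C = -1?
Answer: 145161/100 ≈ 1451.6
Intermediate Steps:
f(P, g) = -2*g
Z = 3 (Z = 6 - 3 = 3)
h(t, n) = -8 (h(t, n) = -3 + (-3*2 + 1) = -3 + (-6 + 1) = -3 - 5 = -8)
d(D, I) = 31/10 (d(D, I) = 3 - 1/(-8 - 2) = 3 - 1/(-10) = 3 - 1*(-⅒) = 3 + ⅒ = 31/10)
(35 + d(-6, Z))² = (35 + 31/10)² = (381/10)² = 145161/100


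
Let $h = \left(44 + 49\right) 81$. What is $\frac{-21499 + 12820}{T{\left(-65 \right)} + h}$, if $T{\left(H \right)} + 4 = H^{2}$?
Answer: $- \frac{2893}{3918} \approx -0.73839$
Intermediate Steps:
$T{\left(H \right)} = -4 + H^{2}$
$h = 7533$ ($h = 93 \cdot 81 = 7533$)
$\frac{-21499 + 12820}{T{\left(-65 \right)} + h} = \frac{-21499 + 12820}{\left(-4 + \left(-65\right)^{2}\right) + 7533} = - \frac{8679}{\left(-4 + 4225\right) + 7533} = - \frac{8679}{4221 + 7533} = - \frac{8679}{11754} = \left(-8679\right) \frac{1}{11754} = - \frac{2893}{3918}$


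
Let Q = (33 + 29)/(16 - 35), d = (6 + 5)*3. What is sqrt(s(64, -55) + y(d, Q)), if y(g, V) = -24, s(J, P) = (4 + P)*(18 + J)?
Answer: I*sqrt(4206) ≈ 64.854*I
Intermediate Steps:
d = 33 (d = 11*3 = 33)
Q = -62/19 (Q = 62/(-19) = 62*(-1/19) = -62/19 ≈ -3.2632)
sqrt(s(64, -55) + y(d, Q)) = sqrt((72 + 4*64 + 18*(-55) + 64*(-55)) - 24) = sqrt((72 + 256 - 990 - 3520) - 24) = sqrt(-4182 - 24) = sqrt(-4206) = I*sqrt(4206)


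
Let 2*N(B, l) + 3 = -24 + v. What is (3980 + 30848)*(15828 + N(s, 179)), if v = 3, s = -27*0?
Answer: 550839648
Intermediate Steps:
s = 0
N(B, l) = -12 (N(B, l) = -3/2 + (-24 + 3)/2 = -3/2 + (½)*(-21) = -3/2 - 21/2 = -12)
(3980 + 30848)*(15828 + N(s, 179)) = (3980 + 30848)*(15828 - 12) = 34828*15816 = 550839648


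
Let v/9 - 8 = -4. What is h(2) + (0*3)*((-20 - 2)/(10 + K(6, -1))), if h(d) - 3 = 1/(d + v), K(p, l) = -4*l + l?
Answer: 115/38 ≈ 3.0263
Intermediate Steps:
v = 36 (v = 72 + 9*(-4) = 72 - 36 = 36)
K(p, l) = -3*l
h(d) = 3 + 1/(36 + d) (h(d) = 3 + 1/(d + 36) = 3 + 1/(36 + d))
h(2) + (0*3)*((-20 - 2)/(10 + K(6, -1))) = (109 + 3*2)/(36 + 2) + (0*3)*((-20 - 2)/(10 - 3*(-1))) = (109 + 6)/38 + 0*(-22/(10 + 3)) = (1/38)*115 + 0*(-22/13) = 115/38 + 0*(-22*1/13) = 115/38 + 0*(-22/13) = 115/38 + 0 = 115/38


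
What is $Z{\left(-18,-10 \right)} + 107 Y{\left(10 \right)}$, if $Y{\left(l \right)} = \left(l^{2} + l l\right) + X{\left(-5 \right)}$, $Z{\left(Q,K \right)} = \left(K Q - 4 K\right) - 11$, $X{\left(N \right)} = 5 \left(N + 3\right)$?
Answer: $20539$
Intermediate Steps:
$X{\left(N \right)} = 15 + 5 N$ ($X{\left(N \right)} = 5 \left(3 + N\right) = 15 + 5 N$)
$Z{\left(Q,K \right)} = -11 - 4 K + K Q$ ($Z{\left(Q,K \right)} = \left(- 4 K + K Q\right) - 11 = -11 - 4 K + K Q$)
$Y{\left(l \right)} = -10 + 2 l^{2}$ ($Y{\left(l \right)} = \left(l^{2} + l l\right) + \left(15 + 5 \left(-5\right)\right) = \left(l^{2} + l^{2}\right) + \left(15 - 25\right) = 2 l^{2} - 10 = -10 + 2 l^{2}$)
$Z{\left(-18,-10 \right)} + 107 Y{\left(10 \right)} = \left(-11 - -40 - -180\right) + 107 \left(-10 + 2 \cdot 10^{2}\right) = \left(-11 + 40 + 180\right) + 107 \left(-10 + 2 \cdot 100\right) = 209 + 107 \left(-10 + 200\right) = 209 + 107 \cdot 190 = 209 + 20330 = 20539$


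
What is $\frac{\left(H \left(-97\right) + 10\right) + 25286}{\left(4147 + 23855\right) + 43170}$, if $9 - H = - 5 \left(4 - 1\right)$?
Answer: $\frac{638}{1977} \approx 0.32271$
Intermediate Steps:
$H = 24$ ($H = 9 - - 5 \left(4 - 1\right) = 9 - \left(-5\right) 3 = 9 - -15 = 9 + 15 = 24$)
$\frac{\left(H \left(-97\right) + 10\right) + 25286}{\left(4147 + 23855\right) + 43170} = \frac{\left(24 \left(-97\right) + 10\right) + 25286}{\left(4147 + 23855\right) + 43170} = \frac{\left(-2328 + 10\right) + 25286}{28002 + 43170} = \frac{-2318 + 25286}{71172} = 22968 \cdot \frac{1}{71172} = \frac{638}{1977}$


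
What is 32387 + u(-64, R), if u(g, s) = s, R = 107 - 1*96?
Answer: 32398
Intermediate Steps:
R = 11 (R = 107 - 96 = 11)
32387 + u(-64, R) = 32387 + 11 = 32398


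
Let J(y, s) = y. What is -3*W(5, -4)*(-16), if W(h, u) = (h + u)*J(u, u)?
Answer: -192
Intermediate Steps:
W(h, u) = u*(h + u) (W(h, u) = (h + u)*u = u*(h + u))
-3*W(5, -4)*(-16) = -(-12)*(5 - 4)*(-16) = -(-12)*(-16) = -3*(-4)*(-16) = 12*(-16) = -192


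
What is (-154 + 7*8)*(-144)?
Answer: 14112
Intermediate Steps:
(-154 + 7*8)*(-144) = (-154 + 56)*(-144) = -98*(-144) = 14112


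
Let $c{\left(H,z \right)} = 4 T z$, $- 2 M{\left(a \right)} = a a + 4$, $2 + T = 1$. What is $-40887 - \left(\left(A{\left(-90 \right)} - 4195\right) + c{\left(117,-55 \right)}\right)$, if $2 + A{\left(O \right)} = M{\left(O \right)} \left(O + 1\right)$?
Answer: $-397538$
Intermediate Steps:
$T = -1$ ($T = -2 + 1 = -1$)
$M{\left(a \right)} = -2 - \frac{a^{2}}{2}$ ($M{\left(a \right)} = - \frac{a a + 4}{2} = - \frac{a^{2} + 4}{2} = - \frac{4 + a^{2}}{2} = -2 - \frac{a^{2}}{2}$)
$A{\left(O \right)} = -2 + \left(1 + O\right) \left(-2 - \frac{O^{2}}{2}\right)$ ($A{\left(O \right)} = -2 + \left(-2 - \frac{O^{2}}{2}\right) \left(O + 1\right) = -2 + \left(-2 - \frac{O^{2}}{2}\right) \left(1 + O\right) = -2 + \left(1 + O\right) \left(-2 - \frac{O^{2}}{2}\right)$)
$c{\left(H,z \right)} = - 4 z$ ($c{\left(H,z \right)} = 4 \left(-1\right) z = - 4 z$)
$-40887 - \left(\left(A{\left(-90 \right)} - 4195\right) + c{\left(117,-55 \right)}\right) = -40887 - \left(\left(\left(-4 - \frac{\left(-90\right)^{2}}{2} - - 45 \left(4 + \left(-90\right)^{2}\right)\right) - 4195\right) - -220\right) = -40887 - \left(\left(\left(-4 - 4050 - - 45 \left(4 + 8100\right)\right) - 4195\right) + 220\right) = -40887 - \left(\left(\left(-4 - 4050 - \left(-45\right) 8104\right) - 4195\right) + 220\right) = -40887 - \left(\left(\left(-4 - 4050 + 364680\right) - 4195\right) + 220\right) = -40887 - \left(\left(360626 - 4195\right) + 220\right) = -40887 - \left(356431 + 220\right) = -40887 - 356651 = -397538$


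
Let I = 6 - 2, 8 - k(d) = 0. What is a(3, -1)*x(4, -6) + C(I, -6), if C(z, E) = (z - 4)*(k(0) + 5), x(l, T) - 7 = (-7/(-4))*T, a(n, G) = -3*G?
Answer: -21/2 ≈ -10.500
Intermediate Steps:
k(d) = 8 (k(d) = 8 - 1*0 = 8 + 0 = 8)
I = 4
x(l, T) = 7 + 7*T/4 (x(l, T) = 7 + (-7/(-4))*T = 7 + (-7*(-1/4))*T = 7 + 7*T/4)
C(z, E) = -52 + 13*z (C(z, E) = (z - 4)*(8 + 5) = (-4 + z)*13 = -52 + 13*z)
a(3, -1)*x(4, -6) + C(I, -6) = (-3*(-1))*(7 + (7/4)*(-6)) + (-52 + 13*4) = 3*(7 - 21/2) + (-52 + 52) = 3*(-7/2) + 0 = -21/2 + 0 = -21/2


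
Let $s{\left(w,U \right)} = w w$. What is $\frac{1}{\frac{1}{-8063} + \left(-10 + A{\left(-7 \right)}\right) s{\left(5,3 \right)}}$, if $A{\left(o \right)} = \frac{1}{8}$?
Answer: $- \frac{64504}{15924433} \approx -0.0040506$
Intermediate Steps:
$A{\left(o \right)} = \frac{1}{8}$
$s{\left(w,U \right)} = w^{2}$
$\frac{1}{\frac{1}{-8063} + \left(-10 + A{\left(-7 \right)}\right) s{\left(5,3 \right)}} = \frac{1}{\frac{1}{-8063} + \left(-10 + \frac{1}{8}\right) 5^{2}} = \frac{1}{- \frac{1}{8063} - \frac{1975}{8}} = \frac{1}{- \frac{15924433}{64504}} = - \frac{64504}{15924433}$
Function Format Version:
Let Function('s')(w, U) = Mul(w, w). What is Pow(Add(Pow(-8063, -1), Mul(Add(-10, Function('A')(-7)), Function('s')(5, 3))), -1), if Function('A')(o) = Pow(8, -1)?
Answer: Rational(-64504, 15924433) ≈ -0.0040506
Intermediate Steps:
Function('A')(o) = Rational(1, 8)
Function('s')(w, U) = Pow(w, 2)
Pow(Add(Pow(-8063, -1), Mul(Add(-10, Function('A')(-7)), Function('s')(5, 3))), -1) = Pow(Add(Pow(-8063, -1), Mul(Add(-10, Rational(1, 8)), Pow(5, 2))), -1) = Pow(Add(Rational(-1, 8063), Mul(Rational(-79, 8), 25)), -1) = Pow(Add(Rational(-1, 8063), Rational(-1975, 8)), -1) = Pow(Rational(-15924433, 64504), -1) = Rational(-64504, 15924433)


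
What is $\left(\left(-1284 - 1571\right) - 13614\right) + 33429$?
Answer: $16960$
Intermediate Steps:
$\left(\left(-1284 - 1571\right) - 13614\right) + 33429 = \left(-2855 - 13614\right) + 33429 = -16469 + 33429 = 16960$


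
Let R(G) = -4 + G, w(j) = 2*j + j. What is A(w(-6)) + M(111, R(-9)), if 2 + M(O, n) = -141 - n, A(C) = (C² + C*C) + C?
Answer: 500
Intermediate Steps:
w(j) = 3*j
A(C) = C + 2*C² (A(C) = (C² + C²) + C = 2*C² + C = C + 2*C²)
M(O, n) = -143 - n (M(O, n) = -2 + (-141 - n) = -143 - n)
A(w(-6)) + M(111, R(-9)) = (3*(-6))*(1 + 2*(3*(-6))) + (-143 - (-4 - 9)) = -18*(1 + 2*(-18)) + (-143 - 1*(-13)) = -18*(1 - 36) + (-143 + 13) = -18*(-35) - 130 = 630 - 130 = 500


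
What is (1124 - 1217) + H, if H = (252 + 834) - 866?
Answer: 127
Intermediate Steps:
H = 220 (H = 1086 - 866 = 220)
(1124 - 1217) + H = (1124 - 1217) + 220 = -93 + 220 = 127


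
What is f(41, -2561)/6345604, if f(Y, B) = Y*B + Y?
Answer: -26240/1586401 ≈ -0.016541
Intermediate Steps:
f(Y, B) = Y + B*Y (f(Y, B) = B*Y + Y = Y + B*Y)
f(41, -2561)/6345604 = (41*(1 - 2561))/6345604 = (41*(-2560))*(1/6345604) = -104960*1/6345604 = -26240/1586401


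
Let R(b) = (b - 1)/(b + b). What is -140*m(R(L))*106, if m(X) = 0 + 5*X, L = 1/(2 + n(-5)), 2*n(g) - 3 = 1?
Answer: 111300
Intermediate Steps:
n(g) = 2 (n(g) = 3/2 + (½)*1 = 3/2 + ½ = 2)
L = ¼ (L = 1/(2 + 2) = 1/4 = ¼ ≈ 0.25000)
R(b) = (-1 + b)/(2*b) (R(b) = (-1 + b)/((2*b)) = (-1 + b)*(1/(2*b)) = (-1 + b)/(2*b))
m(X) = 5*X
-140*m(R(L))*106 = -700*(-1 + ¼)/(2*(¼))*106 = -700*(½)*4*(-¾)*106 = -700*(-3)/2*106 = -140*(-15/2)*106 = 1050*106 = 111300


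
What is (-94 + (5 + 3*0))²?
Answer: 7921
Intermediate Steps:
(-94 + (5 + 3*0))² = (-94 + (5 + 0))² = (-94 + 5)² = (-89)² = 7921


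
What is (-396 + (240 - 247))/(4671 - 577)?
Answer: -403/4094 ≈ -0.098437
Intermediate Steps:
(-396 + (240 - 247))/(4671 - 577) = (-396 - 7)/4094 = -403*1/4094 = -403/4094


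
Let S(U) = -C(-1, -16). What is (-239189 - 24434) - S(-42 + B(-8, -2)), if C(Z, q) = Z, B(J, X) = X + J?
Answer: -263624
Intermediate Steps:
B(J, X) = J + X
S(U) = 1 (S(U) = -1*(-1) = 1)
(-239189 - 24434) - S(-42 + B(-8, -2)) = (-239189 - 24434) - 1*1 = -263623 - 1 = -263624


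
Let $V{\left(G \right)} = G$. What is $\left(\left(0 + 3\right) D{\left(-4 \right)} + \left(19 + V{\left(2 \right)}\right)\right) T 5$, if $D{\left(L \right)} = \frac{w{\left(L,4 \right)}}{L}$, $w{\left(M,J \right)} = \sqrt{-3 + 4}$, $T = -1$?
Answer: $- \frac{405}{4} \approx -101.25$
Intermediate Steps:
$w{\left(M,J \right)} = 1$ ($w{\left(M,J \right)} = \sqrt{1} = 1$)
$D{\left(L \right)} = \frac{1}{L}$ ($D{\left(L \right)} = 1 \frac{1}{L} = \frac{1}{L}$)
$\left(\left(0 + 3\right) D{\left(-4 \right)} + \left(19 + V{\left(2 \right)}\right)\right) T 5 = \left(\frac{0 + 3}{-4} + \left(19 + 2\right)\right) \left(\left(-1\right) 5\right) = \left(3 \left(- \frac{1}{4}\right) + 21\right) \left(-5\right) = \left(- \frac{3}{4} + 21\right) \left(-5\right) = \frac{81}{4} \left(-5\right) = - \frac{405}{4}$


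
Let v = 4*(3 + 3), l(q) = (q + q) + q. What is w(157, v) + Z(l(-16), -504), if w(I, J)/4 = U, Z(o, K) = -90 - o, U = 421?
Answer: 1642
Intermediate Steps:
l(q) = 3*q (l(q) = 2*q + q = 3*q)
v = 24 (v = 4*6 = 24)
w(I, J) = 1684 (w(I, J) = 4*421 = 1684)
w(157, v) + Z(l(-16), -504) = 1684 + (-90 - 3*(-16)) = 1684 + (-90 - 1*(-48)) = 1684 + (-90 + 48) = 1684 - 42 = 1642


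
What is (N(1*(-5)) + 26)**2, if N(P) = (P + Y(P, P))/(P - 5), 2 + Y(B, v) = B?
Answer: 18496/25 ≈ 739.84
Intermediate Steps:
Y(B, v) = -2 + B
N(P) = (-2 + 2*P)/(-5 + P) (N(P) = (P + (-2 + P))/(P - 5) = (-2 + 2*P)/(-5 + P))
(N(1*(-5)) + 26)**2 = (2*(-1 + 1*(-5))/(-5 + 1*(-5)) + 26)**2 = (2*(-1 - 5)/(-5 - 5) + 26)**2 = (2*(-6)/(-10) + 26)**2 = (2*(-1/10)*(-6) + 26)**2 = (6/5 + 26)**2 = (136/5)**2 = 18496/25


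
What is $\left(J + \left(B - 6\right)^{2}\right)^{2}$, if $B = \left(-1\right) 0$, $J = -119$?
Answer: $6889$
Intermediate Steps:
$B = 0$
$\left(J + \left(B - 6\right)^{2}\right)^{2} = \left(-119 + \left(0 - 6\right)^{2}\right)^{2} = \left(-119 + \left(-6\right)^{2}\right)^{2} = \left(-119 + 36\right)^{2} = \left(-83\right)^{2} = 6889$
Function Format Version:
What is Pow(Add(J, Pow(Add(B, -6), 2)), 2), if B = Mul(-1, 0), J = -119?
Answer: 6889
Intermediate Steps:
B = 0
Pow(Add(J, Pow(Add(B, -6), 2)), 2) = Pow(Add(-119, Pow(Add(0, -6), 2)), 2) = Pow(Add(-119, Pow(-6, 2)), 2) = Pow(Add(-119, 36), 2) = Pow(-83, 2) = 6889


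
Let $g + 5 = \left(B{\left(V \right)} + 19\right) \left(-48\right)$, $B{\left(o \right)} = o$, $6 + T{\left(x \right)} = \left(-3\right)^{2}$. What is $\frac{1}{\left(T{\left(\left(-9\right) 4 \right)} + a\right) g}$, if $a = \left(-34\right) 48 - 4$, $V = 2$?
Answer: $\frac{1}{1654229} \approx 6.0451 \cdot 10^{-7}$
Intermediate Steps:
$T{\left(x \right)} = 3$ ($T{\left(x \right)} = -6 + \left(-3\right)^{2} = -6 + 9 = 3$)
$a = -1636$ ($a = -1632 - 4 = -1636$)
$g = -1013$ ($g = -5 + \left(2 + 19\right) \left(-48\right) = -5 + 21 \left(-48\right) = -5 - 1008 = -1013$)
$\frac{1}{\left(T{\left(\left(-9\right) 4 \right)} + a\right) g} = \frac{1}{\left(3 - 1636\right) \left(-1013\right)} = \frac{1}{-1633} \left(- \frac{1}{1013}\right) = \left(- \frac{1}{1633}\right) \left(- \frac{1}{1013}\right) = \frac{1}{1654229}$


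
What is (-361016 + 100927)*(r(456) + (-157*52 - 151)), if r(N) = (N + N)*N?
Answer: -106001092573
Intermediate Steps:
r(N) = 2*N² (r(N) = (2*N)*N = 2*N²)
(-361016 + 100927)*(r(456) + (-157*52 - 151)) = (-361016 + 100927)*(2*456² + (-157*52 - 151)) = -260089*(2*207936 + (-8164 - 151)) = -260089*(415872 - 8315) = -260089*407557 = -106001092573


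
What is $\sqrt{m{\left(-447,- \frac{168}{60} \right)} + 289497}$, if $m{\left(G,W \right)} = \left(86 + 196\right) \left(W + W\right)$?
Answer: $\frac{\sqrt{7197945}}{5} \approx 536.58$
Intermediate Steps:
$m{\left(G,W \right)} = 564 W$ ($m{\left(G,W \right)} = 282 \cdot 2 W = 564 W$)
$\sqrt{m{\left(-447,- \frac{168}{60} \right)} + 289497} = \sqrt{564 \left(- \frac{168}{60}\right) + 289497} = \sqrt{564 \left(\left(-168\right) \frac{1}{60}\right) + 289497} = \sqrt{564 \left(- \frac{14}{5}\right) + 289497} = \sqrt{- \frac{7896}{5} + 289497} = \sqrt{\frac{1439589}{5}} = \frac{\sqrt{7197945}}{5}$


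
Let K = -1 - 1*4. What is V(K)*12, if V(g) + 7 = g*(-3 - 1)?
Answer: 156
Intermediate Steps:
K = -5 (K = -1 - 4 = -5)
V(g) = -7 - 4*g (V(g) = -7 + g*(-3 - 1) = -7 + g*(-4) = -7 - 4*g)
V(K)*12 = (-7 - 4*(-5))*12 = (-7 + 20)*12 = 13*12 = 156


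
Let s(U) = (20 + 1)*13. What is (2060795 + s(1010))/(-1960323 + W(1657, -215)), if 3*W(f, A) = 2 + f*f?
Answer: -1030534/522553 ≈ -1.9721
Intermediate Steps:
W(f, A) = ⅔ + f²/3 (W(f, A) = (2 + f*f)/3 = (2 + f²)/3 = ⅔ + f²/3)
s(U) = 273 (s(U) = 21*13 = 273)
(2060795 + s(1010))/(-1960323 + W(1657, -215)) = (2060795 + 273)/(-1960323 + (⅔ + (⅓)*1657²)) = 2061068/(-1960323 + (⅔ + (⅓)*2745649)) = 2061068/(-1960323 + (⅔ + 2745649/3)) = 2061068/(-1960323 + 915217) = 2061068/(-1045106) = 2061068*(-1/1045106) = -1030534/522553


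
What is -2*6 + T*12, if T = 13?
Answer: 144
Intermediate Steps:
-2*6 + T*12 = -2*6 + 13*12 = -12 + 156 = 144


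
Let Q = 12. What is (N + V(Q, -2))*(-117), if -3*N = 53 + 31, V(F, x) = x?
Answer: 3510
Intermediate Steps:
N = -28 (N = -(53 + 31)/3 = -1/3*84 = -28)
(N + V(Q, -2))*(-117) = (-28 - 2)*(-117) = -30*(-117) = 3510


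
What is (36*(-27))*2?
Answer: -1944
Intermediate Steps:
(36*(-27))*2 = -972*2 = -1944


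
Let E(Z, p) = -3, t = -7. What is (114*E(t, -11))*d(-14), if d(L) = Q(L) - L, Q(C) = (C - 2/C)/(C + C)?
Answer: -485811/98 ≈ -4957.3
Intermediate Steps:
Q(C) = (C - 2/C)/(2*C) (Q(C) = (C - 2/C)/((2*C)) = (C - 2/C)*(1/(2*C)) = (C - 2/C)/(2*C))
d(L) = 1/2 - L - 1/L**2 (d(L) = (1/2 - 1/L**2) - L = 1/2 - L - 1/L**2)
(114*E(t, -11))*d(-14) = (114*(-3))*(1/2 - 1*(-14) - 1/(-14)**2) = -342*(1/2 + 14 - 1*1/196) = -342*(1/2 + 14 - 1/196) = -342*2841/196 = -485811/98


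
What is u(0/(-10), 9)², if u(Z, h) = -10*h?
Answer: 8100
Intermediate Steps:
u(0/(-10), 9)² = (-10*9)² = (-90)² = 8100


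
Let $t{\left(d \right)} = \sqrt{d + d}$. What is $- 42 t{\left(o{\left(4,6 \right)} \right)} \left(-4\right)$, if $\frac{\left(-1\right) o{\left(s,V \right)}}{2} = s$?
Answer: $672 i \approx 672.0 i$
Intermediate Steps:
$o{\left(s,V \right)} = - 2 s$
$t{\left(d \right)} = \sqrt{2} \sqrt{d}$ ($t{\left(d \right)} = \sqrt{2 d} = \sqrt{2} \sqrt{d}$)
$- 42 t{\left(o{\left(4,6 \right)} \right)} \left(-4\right) = - 42 \sqrt{2} \sqrt{\left(-2\right) 4} \left(-4\right) = - 42 \sqrt{2} \sqrt{-8} \left(-4\right) = - 42 \sqrt{2} \cdot 2 i \sqrt{2} \left(-4\right) = - 42 \cdot 4 i \left(-4\right) = - 168 i \left(-4\right) = 672 i$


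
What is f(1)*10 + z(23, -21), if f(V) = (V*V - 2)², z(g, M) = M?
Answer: -11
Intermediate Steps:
f(V) = (-2 + V²)² (f(V) = (V² - 2)² = (-2 + V²)²)
f(1)*10 + z(23, -21) = (-2 + 1²)²*10 - 21 = (-2 + 1)²*10 - 21 = (-1)²*10 - 21 = 1*10 - 21 = 10 - 21 = -11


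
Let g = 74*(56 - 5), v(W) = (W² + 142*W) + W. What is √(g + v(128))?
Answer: √38462 ≈ 196.12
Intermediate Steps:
v(W) = W² + 143*W
g = 3774 (g = 74*51 = 3774)
√(g + v(128)) = √(3774 + 128*(143 + 128)) = √(3774 + 128*271) = √(3774 + 34688) = √38462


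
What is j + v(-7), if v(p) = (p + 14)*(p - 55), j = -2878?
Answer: -3312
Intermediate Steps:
v(p) = (-55 + p)*(14 + p) (v(p) = (14 + p)*(-55 + p) = (-55 + p)*(14 + p))
j + v(-7) = -2878 + (-770 + (-7)**2 - 41*(-7)) = -2878 + (-770 + 49 + 287) = -2878 - 434 = -3312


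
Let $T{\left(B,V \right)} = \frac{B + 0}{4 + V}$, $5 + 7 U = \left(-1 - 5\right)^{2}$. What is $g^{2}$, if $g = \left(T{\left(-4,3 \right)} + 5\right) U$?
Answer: $\frac{923521}{2401} \approx 384.64$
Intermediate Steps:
$U = \frac{31}{7}$ ($U = - \frac{5}{7} + \frac{\left(-1 - 5\right)^{2}}{7} = - \frac{5}{7} + \frac{\left(-6\right)^{2}}{7} = - \frac{5}{7} + \frac{1}{7} \cdot 36 = - \frac{5}{7} + \frac{36}{7} = \frac{31}{7} \approx 4.4286$)
$T{\left(B,V \right)} = \frac{B}{4 + V}$
$g = \frac{961}{49}$ ($g = \left(- \frac{4}{4 + 3} + 5\right) \frac{31}{7} = \left(- \frac{4}{7} + 5\right) \frac{31}{7} = \frac{31}{7} \cdot \frac{31}{7} = \frac{961}{49} \approx 19.612$)
$g^{2} = \left(\frac{961}{49}\right)^{2} = \frac{923521}{2401}$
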